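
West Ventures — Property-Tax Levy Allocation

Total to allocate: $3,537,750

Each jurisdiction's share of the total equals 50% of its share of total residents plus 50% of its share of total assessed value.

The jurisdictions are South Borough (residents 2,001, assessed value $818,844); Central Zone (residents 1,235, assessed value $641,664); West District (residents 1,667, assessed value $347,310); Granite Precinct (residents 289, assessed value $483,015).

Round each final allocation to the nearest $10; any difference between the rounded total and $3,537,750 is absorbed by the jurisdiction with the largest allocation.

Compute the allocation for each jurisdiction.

South Borough: $1,314,000 · Central Zone: $916,220 · West District: $836,110 · Granite Precinct: $471,420

Totals — residents 5,192, assessed value 2,290,833.
Composite weights (50% residents + 50% assessed value): South Borough 0.3714; Central Zone 0.2590; West District 0.2363; Granite Precinct 0.1333.
Unrounded shares: South Borough 1,313,998.88; Central Zone 916,218.31; West District 836,110.92; Granite Precinct 471,421.89.
After rounding ($10): South Borough $1,314,000; Central Zone $916,220; West District $836,110; Granite Precinct $471,420. Sum = $3,537,750.
No rounding difference to absorb.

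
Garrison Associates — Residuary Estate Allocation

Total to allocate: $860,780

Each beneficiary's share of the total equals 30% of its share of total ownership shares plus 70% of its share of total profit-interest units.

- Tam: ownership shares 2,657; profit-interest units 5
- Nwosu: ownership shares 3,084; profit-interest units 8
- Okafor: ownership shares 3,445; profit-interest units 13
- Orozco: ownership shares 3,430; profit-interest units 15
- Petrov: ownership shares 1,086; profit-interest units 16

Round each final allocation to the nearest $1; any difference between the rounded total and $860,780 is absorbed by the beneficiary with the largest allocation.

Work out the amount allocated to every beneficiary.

Tam: $102,930 | Nwosu: $142,690 | Okafor: $202,349 | Orozco: $223,208 | Petrov: $189,603

Ownership shares total 13,702; profit-interest units total 57.
Composite weights (30% ownership shares + 70% profit-interest units): Tam 0.1196; Nwosu 0.1658; Okafor 0.2351; Orozco 0.2593; Petrov 0.2203.
Pro-rata amounts: Tam 102,929.92; Nwosu 142,690.30; Okafor 202,348.78; Orozco 223,208.05; Petrov 189,602.96.
Rounded to nearest $1: Tam $102,930; Nwosu $142,690; Okafor $202,349; Orozco $223,208; Petrov $189,603. Sum = $860,780.
Sum already equals the total — no adjustment.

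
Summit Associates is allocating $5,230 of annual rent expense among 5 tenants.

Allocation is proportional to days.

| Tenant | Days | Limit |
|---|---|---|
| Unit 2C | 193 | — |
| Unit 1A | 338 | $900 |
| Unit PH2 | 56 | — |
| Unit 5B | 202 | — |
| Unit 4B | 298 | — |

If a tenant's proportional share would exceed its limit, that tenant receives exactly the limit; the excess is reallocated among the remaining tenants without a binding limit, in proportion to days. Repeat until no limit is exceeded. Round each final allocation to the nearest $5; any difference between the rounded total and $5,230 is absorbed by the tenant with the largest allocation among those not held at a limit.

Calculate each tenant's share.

Sum of days: 1,087.
Unconstrained shares: Unit 2C 928.60; Unit 1A 1,626.26; Unit PH2 269.44; Unit 5B 971.90; Unit 4B 1,433.80.
Capped: Unit 1A ($900); residual $4,330 reallocated over remaining days 749.
Remaining shares: Unit 2C 1,115.74 → $1,115; Unit PH2 323.74 → $325; Unit 5B 1,167.77 → $1,170; Unit 4B 1,722.75 → $1,725.
Rounding difference −$5 applied to Unit 4B → $1,720.

Unit 2C: $1,115; Unit 1A: $900; Unit PH2: $325; Unit 5B: $1,170; Unit 4B: $1,720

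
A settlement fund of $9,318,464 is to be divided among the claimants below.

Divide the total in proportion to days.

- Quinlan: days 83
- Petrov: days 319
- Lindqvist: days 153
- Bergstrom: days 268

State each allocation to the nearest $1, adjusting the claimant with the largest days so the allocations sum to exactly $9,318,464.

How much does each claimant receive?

Quinlan: $939,772 · Petrov: $3,611,896 · Lindqvist: $1,732,351 · Bergstrom: $3,034,445

Days total: 83 + 319 + 153 + 268 = 823.
Proportional shares: Quinlan 939,772.19; Petrov 3,611,895.52; Lindqvist 1,732,351.14; Bergstrom 3,034,445.14.
After rounding ($1): Quinlan $939,772; Petrov $3,611,896; Lindqvist $1,732,351; Bergstrom $3,034,445. Sum = $9,318,464.
Sum already equals the total — no adjustment.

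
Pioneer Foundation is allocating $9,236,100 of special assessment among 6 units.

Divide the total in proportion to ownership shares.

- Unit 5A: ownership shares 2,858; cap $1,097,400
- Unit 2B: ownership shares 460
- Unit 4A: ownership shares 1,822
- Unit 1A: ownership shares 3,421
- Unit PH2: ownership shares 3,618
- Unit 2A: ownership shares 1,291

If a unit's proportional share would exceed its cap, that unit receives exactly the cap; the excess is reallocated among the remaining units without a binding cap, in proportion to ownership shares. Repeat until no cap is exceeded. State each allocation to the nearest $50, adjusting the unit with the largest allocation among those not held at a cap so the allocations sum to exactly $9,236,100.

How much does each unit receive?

Unit 5A: $1,097,400; Unit 2B: $352,800; Unit 4A: $1,397,350; Unit 1A: $2,623,700; Unit PH2: $2,774,750; Unit 2A: $990,100

Sum of ownership shares: 13,470.
Pro-rata shares before constraints: Unit 5A 1,959,671.40; Unit 2B 315,412.47; Unit 4A 1,249,307.66; Unit 1A 2,345,708.84; Unit PH2 2,480,787.66; Unit 2A 885,211.96.
Capped: Unit 5A ($1,097,400); residual $8,138,700 reallocated over remaining ownership shares 10,612.
Remaining shares: Unit 2B 352,789.48 → $352,800; Unit 4A 1,397,353.13 → $1,397,350; Unit 1A 2,623,680.05 → $2,623,700; Unit PH2 2,774,765.98 → $2,774,750; Unit 2A 990,111.36 → $990,100.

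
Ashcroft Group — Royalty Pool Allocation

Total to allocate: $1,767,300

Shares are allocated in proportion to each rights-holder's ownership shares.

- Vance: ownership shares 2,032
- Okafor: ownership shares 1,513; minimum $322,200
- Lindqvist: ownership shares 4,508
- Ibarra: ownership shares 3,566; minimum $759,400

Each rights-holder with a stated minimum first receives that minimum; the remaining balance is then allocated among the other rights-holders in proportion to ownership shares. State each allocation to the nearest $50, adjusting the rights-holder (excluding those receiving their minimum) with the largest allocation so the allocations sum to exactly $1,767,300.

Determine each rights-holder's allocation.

Minimums first: Okafor $322,200; Ibarra $759,400. Balance $685,700.
Balance split over remaining ownership shares 6,540: Vance 213,049.30 → $213,050; Lindqvist 472,650.70 → $472,650.

Vance: $213,050 · Okafor: $322,200 · Lindqvist: $472,650 · Ibarra: $759,400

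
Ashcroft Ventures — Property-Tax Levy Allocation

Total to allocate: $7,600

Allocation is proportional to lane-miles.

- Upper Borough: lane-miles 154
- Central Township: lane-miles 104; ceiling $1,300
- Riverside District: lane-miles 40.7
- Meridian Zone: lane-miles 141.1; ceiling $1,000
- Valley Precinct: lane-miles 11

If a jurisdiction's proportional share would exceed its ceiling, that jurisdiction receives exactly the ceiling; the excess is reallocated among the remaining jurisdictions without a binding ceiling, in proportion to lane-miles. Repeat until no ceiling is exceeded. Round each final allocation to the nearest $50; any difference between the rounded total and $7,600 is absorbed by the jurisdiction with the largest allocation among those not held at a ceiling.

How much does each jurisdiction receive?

Upper Borough: $3,950 | Central Township: $1,300 | Riverside District: $1,050 | Meridian Zone: $1,000 | Valley Precinct: $300

Sum of lane-miles: 450.8.
Unconstrained shares: Upper Borough 2,596.27; Central Township 1,753.33; Riverside District 686.16; Meridian Zone 2,378.79; Valley Precinct 185.45.
Held at cap: Central Township ($1,300), Meridian Zone ($1,000); remaining pool $5,300 reallocated over remaining lane-miles 205.7.
Remaining shares: Upper Borough 3,967.91 → $3,950; Riverside District 1,048.66 → $1,050; Valley Precinct 283.42 → $300.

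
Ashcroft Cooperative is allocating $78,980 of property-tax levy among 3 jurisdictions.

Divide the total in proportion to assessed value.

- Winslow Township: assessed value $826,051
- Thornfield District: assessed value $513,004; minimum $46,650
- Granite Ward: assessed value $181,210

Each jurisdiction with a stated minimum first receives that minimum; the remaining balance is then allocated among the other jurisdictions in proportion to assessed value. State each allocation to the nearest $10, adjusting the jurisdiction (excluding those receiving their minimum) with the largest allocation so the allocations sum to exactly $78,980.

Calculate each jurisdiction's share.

Guaranteed amounts: Thornfield District $46,650. Remaining pool $32,330.
Remaining pool split over remaining assessed value 1,007,261: Winslow Township 26,513.71 → $26,510; Granite Ward 5,816.29 → $5,820.

Winslow Township: $26,510 · Thornfield District: $46,650 · Granite Ward: $5,820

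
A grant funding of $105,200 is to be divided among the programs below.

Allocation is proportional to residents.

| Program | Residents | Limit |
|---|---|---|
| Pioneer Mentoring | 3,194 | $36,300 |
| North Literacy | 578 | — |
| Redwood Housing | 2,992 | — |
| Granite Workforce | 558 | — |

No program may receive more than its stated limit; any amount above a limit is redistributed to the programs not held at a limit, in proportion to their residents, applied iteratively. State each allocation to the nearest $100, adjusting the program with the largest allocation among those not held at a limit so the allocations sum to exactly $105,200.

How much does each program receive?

Pioneer Mentoring: $36,300 | North Literacy: $9,600 | Redwood Housing: $50,000 | Granite Workforce: $9,300

Total residents = 7,322.
Unconstrained shares: Pioneer Mentoring 45,890.30; North Literacy 8,304.51; Redwood Housing 42,988.04; Granite Workforce 8,017.15.
Cap binds for Pioneer Mentoring ($36,300); remaining pool $68,900 reallocated over remaining residents 4,128.
Redistributed shares: North Literacy 9,647.34 → $9,600; Redwood Housing 49,939.15 → $49,900; Granite Workforce 9,313.52 → $9,300.
Rounding difference +$100 applied to Redwood Housing → $50,000.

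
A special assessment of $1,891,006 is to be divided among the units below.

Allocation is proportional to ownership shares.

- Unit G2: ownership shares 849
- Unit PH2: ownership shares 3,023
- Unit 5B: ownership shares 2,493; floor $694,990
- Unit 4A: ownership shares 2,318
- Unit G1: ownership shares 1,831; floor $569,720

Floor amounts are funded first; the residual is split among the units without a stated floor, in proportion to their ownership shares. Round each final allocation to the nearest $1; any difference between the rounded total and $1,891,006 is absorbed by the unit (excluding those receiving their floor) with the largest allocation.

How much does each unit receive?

Unit G2: $85,901 · Unit PH2: $305,863 · Unit 5B: $694,990 · Unit 4A: $234,532 · Unit G1: $569,720

Fund the minimums — Unit 5B $694,990; Unit G1 $569,720. Balance $626,296.
Balance split over remaining ownership shares 6,190: Unit G2 85,900.70 → $85,901; Unit PH2 305,863.14 → $305,863; Unit 4A 234,532.17 → $234,532.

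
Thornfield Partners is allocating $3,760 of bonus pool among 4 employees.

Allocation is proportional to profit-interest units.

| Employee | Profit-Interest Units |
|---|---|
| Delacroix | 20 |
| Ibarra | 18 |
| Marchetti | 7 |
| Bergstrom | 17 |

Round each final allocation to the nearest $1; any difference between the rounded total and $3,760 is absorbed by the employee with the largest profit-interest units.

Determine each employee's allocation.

Delacroix: $1,212; Ibarra: $1,092; Marchetti: $425; Bergstrom: $1,031

Total profit-interest units = 62.
Unrounded shares: Delacroix 20/62 × $3,760 = 1,212.90; Ibarra 18/62 × $3,760 = 1,091.61; Marchetti 7/62 × $3,760 = 424.52; Bergstrom 17/62 × $3,760 = 1,030.97.
After rounding ($1): Delacroix $1,213; Ibarra $1,092; Marchetti $425; Bergstrom $1,031. Sum = $3,761.
Difference $3,760 − $3,761 = −$1 applied to largest profit-interest units (Delacroix): Delacroix becomes $1,212.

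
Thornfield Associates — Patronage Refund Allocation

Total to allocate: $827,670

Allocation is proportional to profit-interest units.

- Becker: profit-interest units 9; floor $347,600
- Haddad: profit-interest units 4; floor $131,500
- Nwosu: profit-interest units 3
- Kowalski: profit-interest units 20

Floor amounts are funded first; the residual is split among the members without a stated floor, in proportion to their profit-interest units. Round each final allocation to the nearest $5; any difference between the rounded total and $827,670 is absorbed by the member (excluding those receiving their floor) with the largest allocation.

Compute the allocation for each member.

Becker: $347,600; Haddad: $131,500; Nwosu: $45,465; Kowalski: $303,105

Fund the minimums — Becker $347,600; Haddad $131,500. Balance $348,570.
Balance split over remaining profit-interest units 23: Nwosu 45,465.65 → $45,465; Kowalski 303,104.35 → $303,105.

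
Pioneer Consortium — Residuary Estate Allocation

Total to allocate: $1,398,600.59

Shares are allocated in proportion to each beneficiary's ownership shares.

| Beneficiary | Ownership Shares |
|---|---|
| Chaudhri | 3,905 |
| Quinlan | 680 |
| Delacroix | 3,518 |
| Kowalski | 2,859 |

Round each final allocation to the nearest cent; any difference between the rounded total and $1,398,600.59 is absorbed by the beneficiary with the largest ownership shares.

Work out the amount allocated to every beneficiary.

Combined ownership shares = 3,905 + 680 + 3,518 + 2,859 = 10,962.
Proportional shares: Chaudhri 498,224.3481; Quinlan 86,758.6573; Delacroix 448,848.4652; Kowalski 364,769.1194.
Rounded to nearest cent: Chaudhri $498,224.35; Quinlan $86,758.66; Delacroix $448,848.47; Kowalski $364,769.12. Sum = $1,398,600.60.
Difference $1,398,600.59 − $1,398,600.60 = −$0.01 applied to largest ownership shares (Chaudhri): Chaudhri becomes $498,224.34.

Chaudhri: $498,224.34; Quinlan: $86,758.66; Delacroix: $448,848.47; Kowalski: $364,769.12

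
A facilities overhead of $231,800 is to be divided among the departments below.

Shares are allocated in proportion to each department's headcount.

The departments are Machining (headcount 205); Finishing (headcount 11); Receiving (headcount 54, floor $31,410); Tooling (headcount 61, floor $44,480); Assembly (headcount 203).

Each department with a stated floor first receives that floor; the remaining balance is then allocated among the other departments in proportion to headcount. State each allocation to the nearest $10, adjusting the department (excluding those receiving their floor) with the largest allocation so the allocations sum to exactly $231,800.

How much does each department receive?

Machining: $76,280 · Finishing: $4,090 · Receiving: $31,410 · Tooling: $44,480 · Assembly: $75,540

Guaranteed amounts: Receiving $31,410; Tooling $44,480. Residual $155,910.
Residual split over remaining headcount 419: Machining 76,280.55 → $76,280; Finishing 4,093.10 → $4,090; Assembly 75,536.35 → $75,540.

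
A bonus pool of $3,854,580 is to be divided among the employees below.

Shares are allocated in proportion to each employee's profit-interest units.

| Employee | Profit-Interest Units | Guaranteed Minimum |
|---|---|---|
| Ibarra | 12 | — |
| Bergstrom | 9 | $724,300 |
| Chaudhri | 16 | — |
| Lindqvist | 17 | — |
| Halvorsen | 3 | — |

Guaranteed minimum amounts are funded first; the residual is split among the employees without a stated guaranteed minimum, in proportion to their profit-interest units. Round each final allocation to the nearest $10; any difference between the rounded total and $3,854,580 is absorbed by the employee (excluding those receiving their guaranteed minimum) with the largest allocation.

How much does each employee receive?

Ibarra: $782,570 · Bergstrom: $724,300 · Chaudhri: $1,043,430 · Lindqvist: $1,108,640 · Halvorsen: $195,640

Guaranteed amounts: Bergstrom $724,300. Residual $3,130,280.
Residual split over remaining profit-interest units 48: Ibarra 782,570.00 → $782,570; Chaudhri 1,043,426.67 → $1,043,430; Lindqvist 1,108,640.83 → $1,108,640; Halvorsen 195,642.50 → $195,640.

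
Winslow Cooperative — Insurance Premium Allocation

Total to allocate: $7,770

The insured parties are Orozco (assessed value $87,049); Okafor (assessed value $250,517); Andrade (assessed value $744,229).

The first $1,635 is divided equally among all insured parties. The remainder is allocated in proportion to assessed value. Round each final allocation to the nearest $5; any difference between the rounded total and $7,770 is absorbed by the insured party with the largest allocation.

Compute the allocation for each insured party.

Equal tier: $1,635 ÷ 3 = $545 apiece.
Remainder $6,135 by assessed value (total 1,081,795): Orozco 493.67 → $495; Okafor 1,420.71 → $1,420; Andrade 4,220.62 → $4,220.
Totals: Orozco $545 + $495 = $1,040; Okafor $545 + $1,420 = $1,965; Andrade $545 + $4,220 = $4,765.

Orozco: $1,040 · Okafor: $1,965 · Andrade: $4,765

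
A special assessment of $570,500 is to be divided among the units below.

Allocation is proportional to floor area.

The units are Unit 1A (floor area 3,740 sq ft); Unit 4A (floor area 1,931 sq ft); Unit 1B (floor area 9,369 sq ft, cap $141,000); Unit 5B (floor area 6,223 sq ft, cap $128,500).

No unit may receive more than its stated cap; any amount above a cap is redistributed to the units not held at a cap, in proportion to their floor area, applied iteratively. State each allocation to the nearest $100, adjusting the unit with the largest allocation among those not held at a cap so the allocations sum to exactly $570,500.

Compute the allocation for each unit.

Unit 1A: $198,500 · Unit 4A: $102,500 · Unit 1B: $141,000 · Unit 5B: $128,500

Floor area total: 21,263.
Unconstrained shares: Unit 1A 100,346.61; Unit 4A 51,809.98; Unit 1B 251,376.31; Unit 5B 166,967.10.
Capped: Unit 1B ($141,000), Unit 5B ($128,500); balance $301,000 reallocated over remaining floor area 5,671.
Redistributed shares: Unit 1A 198,508.20 → $198,500; Unit 4A 102,491.80 → $102,500.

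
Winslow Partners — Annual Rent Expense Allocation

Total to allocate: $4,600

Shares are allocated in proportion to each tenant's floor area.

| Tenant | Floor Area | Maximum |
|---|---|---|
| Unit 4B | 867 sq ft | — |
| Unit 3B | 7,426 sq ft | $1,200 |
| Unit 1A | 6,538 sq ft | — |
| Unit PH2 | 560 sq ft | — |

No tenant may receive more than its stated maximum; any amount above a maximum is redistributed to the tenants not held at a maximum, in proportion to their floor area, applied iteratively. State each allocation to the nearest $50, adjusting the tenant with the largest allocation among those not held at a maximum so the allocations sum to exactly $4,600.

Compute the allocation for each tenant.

Floor area total: 15,391.
Pro-rata shares before constraints: Unit 4B 259.13; Unit 3B 2,219.45; Unit 1A 1,954.05; Unit PH2 167.37.
Held at cap: Unit 3B ($1,200); balance $3,400 reallocated over remaining floor area 7,965.
Remaining shares: Unit 4B 370.09 → $350; Unit 1A 2,790.86 → $2,800; Unit PH2 239.05 → $250.

Unit 4B: $350; Unit 3B: $1,200; Unit 1A: $2,800; Unit PH2: $250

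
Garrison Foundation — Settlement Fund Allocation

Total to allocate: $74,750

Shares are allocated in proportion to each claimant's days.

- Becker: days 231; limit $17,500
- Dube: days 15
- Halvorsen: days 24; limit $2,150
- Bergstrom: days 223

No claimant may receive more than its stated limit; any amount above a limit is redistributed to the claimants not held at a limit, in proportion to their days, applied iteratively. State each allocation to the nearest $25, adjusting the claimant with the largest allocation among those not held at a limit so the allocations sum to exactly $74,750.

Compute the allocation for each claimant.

Becker: $17,500 · Dube: $3,475 · Halvorsen: $2,150 · Bergstrom: $51,625

Sum of days: 493.
Proportional shares (ignoring caps): Becker 35,024.85; Dube 2,274.34; Halvorsen 3,638.95; Bergstrom 33,811.87.
Cap binds for Becker ($17,500), Halvorsen ($2,150); balance $55,100 reallocated over remaining days 238.
Remaining shares: Dube 3,472.69 → $3,475; Bergstrom 51,627.31 → $51,625.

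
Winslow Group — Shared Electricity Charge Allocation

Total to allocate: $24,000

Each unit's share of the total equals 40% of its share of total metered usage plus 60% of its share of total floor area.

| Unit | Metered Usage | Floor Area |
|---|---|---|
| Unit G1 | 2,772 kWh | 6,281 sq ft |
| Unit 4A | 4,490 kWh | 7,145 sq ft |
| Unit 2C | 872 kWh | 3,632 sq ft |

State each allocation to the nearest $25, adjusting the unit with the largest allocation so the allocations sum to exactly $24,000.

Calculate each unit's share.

Totals — metered usage 8,134, floor area 17,058.
Combined weights (40% metered usage + 60% floor area): Unit G1 0.3572; Unit 4A 0.4721; Unit 2C 0.1706.
Proportional shares: Unit G1 8,573.89; Unit 4A 11,330.89; Unit 2C 4,095.22.
Rounded to nearest $25: Unit G1 $8,575; Unit 4A $11,325; Unit 2C $4,100. Sum = $24,000.
No rounding difference to absorb.

Unit G1: $8,575; Unit 4A: $11,325; Unit 2C: $4,100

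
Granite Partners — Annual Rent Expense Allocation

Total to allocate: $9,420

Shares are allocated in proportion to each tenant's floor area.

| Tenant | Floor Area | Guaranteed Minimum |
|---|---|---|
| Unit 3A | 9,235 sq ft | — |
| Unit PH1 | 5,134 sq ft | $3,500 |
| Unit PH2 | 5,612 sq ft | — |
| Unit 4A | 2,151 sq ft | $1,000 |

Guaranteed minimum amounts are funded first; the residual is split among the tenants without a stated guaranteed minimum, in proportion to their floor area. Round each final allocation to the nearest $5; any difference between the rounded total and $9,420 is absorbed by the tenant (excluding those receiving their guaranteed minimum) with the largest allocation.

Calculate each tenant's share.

Unit 3A: $3,060 | Unit PH1: $3,500 | Unit PH2: $1,860 | Unit 4A: $1,000

Guaranteed amounts: Unit PH1 $3,500; Unit 4A $1,000. Remaining pool $4,920.
Remaining pool split over remaining floor area 14,847: Unit 3A 3,060.30 → $3,060; Unit PH2 1,859.70 → $1,860.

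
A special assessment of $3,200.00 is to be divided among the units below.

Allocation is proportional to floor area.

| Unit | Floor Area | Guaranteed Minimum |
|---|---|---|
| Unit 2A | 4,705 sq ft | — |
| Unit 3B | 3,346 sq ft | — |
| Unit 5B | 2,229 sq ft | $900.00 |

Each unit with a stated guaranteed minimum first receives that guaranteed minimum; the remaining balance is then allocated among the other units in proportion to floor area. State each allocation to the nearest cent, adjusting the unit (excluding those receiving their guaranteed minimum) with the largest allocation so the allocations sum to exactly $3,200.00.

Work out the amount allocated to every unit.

Unit 2A: $1,344.12; Unit 3B: $955.88; Unit 5B: $900.00

Fund the minimums — Unit 5B $900.00. Balance $2,300.00.
Balance split over remaining floor area 8,051: Unit 2A 1,344.1187 → $1,344.12; Unit 3B 955.8813 → $955.88.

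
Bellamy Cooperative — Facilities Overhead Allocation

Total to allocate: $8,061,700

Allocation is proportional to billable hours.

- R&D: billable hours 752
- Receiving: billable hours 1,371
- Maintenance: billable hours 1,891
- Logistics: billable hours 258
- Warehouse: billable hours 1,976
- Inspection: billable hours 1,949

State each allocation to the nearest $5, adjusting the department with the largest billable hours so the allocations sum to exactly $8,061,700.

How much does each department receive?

R&D: $739,585 · Receiving: $1,348,370 · Maintenance: $1,859,785 · Logistics: $253,740 · Warehouse: $1,943,390 · Inspection: $1,916,830

Sum of billable hours: 8,197.
Raw shares: R&D 752/8,197 × $8,061,700 = 739,587.46; Receiving 1,371/8,197 × $8,061,700 = 1,348,370.22; Maintenance 1,891/8,197 × $8,061,700 = 1,859,787.08; Logistics 258/8,197 × $8,061,700 = 253,741.44; Warehouse 1,976/8,197 × $8,061,700 = 1,943,384.07; Inspection 1,949/8,197 × $8,061,700 = 1,916,829.73.
Rounded to nearest $5: R&D $739,585; Receiving $1,348,370; Maintenance $1,859,785; Logistics $253,740; Warehouse $1,943,385; Inspection $1,916,830. Sum = $8,061,695.
Difference $8,061,700 − $8,061,695 = +$5 applied to largest billable hours (Warehouse): Warehouse becomes $1,943,390.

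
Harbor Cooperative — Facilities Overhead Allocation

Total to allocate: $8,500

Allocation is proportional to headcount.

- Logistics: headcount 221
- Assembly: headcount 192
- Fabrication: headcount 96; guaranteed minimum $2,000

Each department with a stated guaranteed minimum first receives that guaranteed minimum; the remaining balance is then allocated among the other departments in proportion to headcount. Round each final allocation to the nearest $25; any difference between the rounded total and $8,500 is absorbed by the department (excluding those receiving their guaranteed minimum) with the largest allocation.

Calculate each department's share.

Minimums first: Fabrication $2,000. Remaining pool $6,500.
Remaining pool split over remaining headcount 413: Logistics 3,478.21 → $3,475; Assembly 3,021.79 → $3,025.

Logistics: $3,475 · Assembly: $3,025 · Fabrication: $2,000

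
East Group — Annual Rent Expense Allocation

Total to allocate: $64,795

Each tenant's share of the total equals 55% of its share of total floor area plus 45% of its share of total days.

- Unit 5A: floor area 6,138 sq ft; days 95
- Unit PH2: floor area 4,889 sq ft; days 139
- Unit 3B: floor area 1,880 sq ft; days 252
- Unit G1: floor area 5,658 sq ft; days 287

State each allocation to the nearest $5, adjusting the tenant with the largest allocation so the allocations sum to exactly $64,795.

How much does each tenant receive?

Totals — floor area 18,565, days 773.
Blended shares (55% floor area + 45% days): Unit 5A 0.2371; Unit PH2 0.2258; Unit 3B 0.2024; Unit G1 0.3347.
Pro-rata amounts: Unit 5A 15,365.89; Unit PH2 14,628.01; Unit 3B 13,114.34; Unit G1 21,686.77.
At nearest $5: Unit 5A $15,365; Unit PH2 $14,630; Unit 3B $13,115; Unit G1 $21,685. Sum = $64,795.
Rounded total matches; no reconciliation needed.

Unit 5A: $15,365 · Unit PH2: $14,630 · Unit 3B: $13,115 · Unit G1: $21,685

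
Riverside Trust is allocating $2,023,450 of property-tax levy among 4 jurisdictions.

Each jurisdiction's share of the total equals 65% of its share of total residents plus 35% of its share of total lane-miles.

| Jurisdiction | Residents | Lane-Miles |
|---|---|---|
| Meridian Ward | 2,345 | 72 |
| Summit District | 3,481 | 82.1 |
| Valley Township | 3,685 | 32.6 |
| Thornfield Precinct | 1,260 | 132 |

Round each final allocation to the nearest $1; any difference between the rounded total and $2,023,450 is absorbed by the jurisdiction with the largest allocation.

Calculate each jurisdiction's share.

Meridian Ward: $446,344; Summit District: $607,504; Valley Township: $522,417; Thornfield Precinct: $447,185

Residents total 10,771; lane-miles total 318.7.
Composite weights (65% residents + 35% lane-miles): Meridian Ward 0.2206; Summit District 0.3002; Valley Township 0.2582; Thornfield Precinct 0.2210.
Pro-rata amounts: Meridian Ward 446,343.69; Summit District 607,504.17; Valley Township 522,416.81; Thornfield Precinct 447,185.33.
At nearest $1: Meridian Ward $446,344; Summit District $607,504; Valley Township $522,417; Thornfield Precinct $447,185. Sum = $2,023,450.
No rounding difference to absorb.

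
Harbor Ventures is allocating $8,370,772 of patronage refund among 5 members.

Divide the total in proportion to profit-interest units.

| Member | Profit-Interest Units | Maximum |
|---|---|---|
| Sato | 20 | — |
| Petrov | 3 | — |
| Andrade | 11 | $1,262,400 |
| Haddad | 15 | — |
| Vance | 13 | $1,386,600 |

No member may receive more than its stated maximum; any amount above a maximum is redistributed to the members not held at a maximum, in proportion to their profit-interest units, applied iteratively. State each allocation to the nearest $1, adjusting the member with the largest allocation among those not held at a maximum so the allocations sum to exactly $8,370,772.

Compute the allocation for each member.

Sato: $3,011,459; Petrov: $451,719; Andrade: $1,262,400; Haddad: $2,258,594; Vance: $1,386,600

Total profit-interest units = 62.
Unconstrained shares: Sato 2,700,249.03; Petrov 405,037.35; Andrade 1,485,136.97; Haddad 2,025,186.77; Vance 1,755,161.87.
Capped: Andrade ($1,262,400), Vance ($1,386,600); residual $5,721,772 reallocated over remaining profit-interest units 38.
Remaining shares: Sato 3,011,458.95 → $3,011,459; Petrov 451,718.84 → $451,719; Haddad 2,258,594.21 → $2,258,594.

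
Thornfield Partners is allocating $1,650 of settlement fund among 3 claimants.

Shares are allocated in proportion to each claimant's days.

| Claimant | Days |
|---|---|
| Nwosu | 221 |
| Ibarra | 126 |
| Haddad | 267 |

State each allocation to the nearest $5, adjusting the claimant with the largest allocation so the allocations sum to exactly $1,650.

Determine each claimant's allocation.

Total days = 614.
Raw shares: Nwosu 221/614 × $1,650 = 593.89; Ibarra 126/614 × $1,650 = 338.60; Haddad 267/614 × $1,650 = 717.51.
After rounding ($5): Nwosu $595; Ibarra $340; Haddad $720. Sum = $1,655.
Difference $1,650 − $1,655 = −$5 applied to largest allocation (Haddad): Haddad becomes $715.

Nwosu: $595; Ibarra: $340; Haddad: $715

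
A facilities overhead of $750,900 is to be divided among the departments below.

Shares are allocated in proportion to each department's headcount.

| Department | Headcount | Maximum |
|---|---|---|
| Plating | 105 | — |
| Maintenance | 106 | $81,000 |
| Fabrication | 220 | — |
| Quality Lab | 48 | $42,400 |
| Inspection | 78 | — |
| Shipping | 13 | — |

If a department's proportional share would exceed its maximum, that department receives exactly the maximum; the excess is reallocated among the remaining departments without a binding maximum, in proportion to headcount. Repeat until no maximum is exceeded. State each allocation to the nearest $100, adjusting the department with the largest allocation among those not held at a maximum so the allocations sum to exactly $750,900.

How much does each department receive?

Headcount total: 570.
Proportional shares (ignoring caps): Plating 138,323.68; Maintenance 139,641.05; Fabrication 289,821.05; Quality Lab 63,233.68; Inspection 102,754.74; Shipping 17,125.79.
Cap binds for Maintenance ($81,000), Quality Lab ($42,400); balance $627,500 reallocated over remaining headcount 416.
Remaining shares: Plating 158,383.41 → $158,400; Fabrication 331,850.96 → $331,900; Inspection 117,656.25 → $117,700; Shipping 19,609.38 → $19,600.
Rounding difference −$100 applied to Fabrication → $331,800.

Plating: $158,400 · Maintenance: $81,000 · Fabrication: $331,800 · Quality Lab: $42,400 · Inspection: $117,700 · Shipping: $19,600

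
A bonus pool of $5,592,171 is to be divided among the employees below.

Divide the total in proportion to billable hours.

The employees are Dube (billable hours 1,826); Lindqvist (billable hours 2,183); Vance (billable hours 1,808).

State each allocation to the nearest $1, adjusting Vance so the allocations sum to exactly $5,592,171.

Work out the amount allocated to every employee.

Dube: $1,755,424; Lindqvist: $2,098,626; Vance: $1,738,121

Total billable hours = 5,817.
Raw shares: Dube 1,826/5,817 × $5,592,171 = 1,755,424.49; Lindqvist 2,183/5,817 × $5,592,171 = 2,098,626.32; Vance 1,808/5,817 × $5,592,171 = 1,738,120.19.
At nearest $1: Dube $1,755,424; Lindqvist $2,098,626; Vance $1,738,120. Sum = $5,592,170.
Difference $5,592,171 − $5,592,170 = +$1 applied to Vance: Vance becomes $1,738,121.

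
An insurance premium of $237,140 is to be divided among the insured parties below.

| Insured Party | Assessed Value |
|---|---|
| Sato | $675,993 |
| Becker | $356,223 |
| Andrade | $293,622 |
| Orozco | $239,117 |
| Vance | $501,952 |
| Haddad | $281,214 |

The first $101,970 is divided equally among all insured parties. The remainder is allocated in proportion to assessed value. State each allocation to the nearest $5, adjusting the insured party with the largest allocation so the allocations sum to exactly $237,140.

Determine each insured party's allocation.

Sato: $55,910 | Becker: $37,500 | Andrade: $33,895 | Orozco: $30,760 | Vance: $45,890 | Haddad: $33,185

$101,970 shared equally gives $16,995 per insured party.
Remainder $135,170 by assessed value (total 2,348,121): Sato 38,913.66 → $38,915; Becker 20,506.04 → $20,505; Andrade 16,902.40 → $16,900; Orozco 13,764.81 → $13,765; Vance 28,894.96 → $28,895; Haddad 16,188.13 → $16,190.
Totals: Sato $16,995 + $38,915 = $55,910; Becker $16,995 + $20,505 = $37,500; Andrade $16,995 + $16,900 = $33,895; Orozco $16,995 + $13,765 = $30,760; Vance $16,995 + $28,895 = $45,890; Haddad $16,995 + $16,190 = $33,185.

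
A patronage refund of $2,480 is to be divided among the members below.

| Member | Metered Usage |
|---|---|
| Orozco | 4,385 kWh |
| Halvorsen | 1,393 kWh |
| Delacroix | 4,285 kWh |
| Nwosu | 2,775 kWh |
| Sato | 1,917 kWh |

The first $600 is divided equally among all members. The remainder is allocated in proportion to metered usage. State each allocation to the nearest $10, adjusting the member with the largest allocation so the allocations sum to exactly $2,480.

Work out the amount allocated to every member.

First tranche $600 split equally: $120 each.
Remainder $1,880 by metered usage (total 14,755): Orozco 558.71 → $560; Halvorsen 177.49 → $180; Delacroix 545.97 → $550; Nwosu 353.58 → $350; Sato 244.25 → $240.
Totals: Orozco $120 + $560 = $680; Halvorsen $120 + $180 = $300; Delacroix $120 + $550 = $670; Nwosu $120 + $350 = $470; Sato $120 + $240 = $360.

Orozco: $680 | Halvorsen: $300 | Delacroix: $670 | Nwosu: $470 | Sato: $360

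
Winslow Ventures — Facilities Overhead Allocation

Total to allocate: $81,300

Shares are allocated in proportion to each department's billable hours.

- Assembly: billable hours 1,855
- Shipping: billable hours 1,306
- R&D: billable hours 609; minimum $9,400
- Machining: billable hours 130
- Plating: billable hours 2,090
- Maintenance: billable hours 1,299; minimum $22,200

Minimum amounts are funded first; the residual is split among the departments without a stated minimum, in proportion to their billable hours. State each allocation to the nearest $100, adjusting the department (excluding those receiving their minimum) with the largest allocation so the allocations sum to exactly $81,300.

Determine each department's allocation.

Minimums first: R&D $9,400; Maintenance $22,200. Residual $49,700.
Residual split over remaining billable hours 5,381: Assembly 17,133.15 → $17,100; Shipping 12,062.48 → $12,100; Machining 1,200.71 → $1,200; Plating 19,303.66 → $19,300.

Assembly: $17,100 · Shipping: $12,100 · R&D: $9,400 · Machining: $1,200 · Plating: $19,300 · Maintenance: $22,200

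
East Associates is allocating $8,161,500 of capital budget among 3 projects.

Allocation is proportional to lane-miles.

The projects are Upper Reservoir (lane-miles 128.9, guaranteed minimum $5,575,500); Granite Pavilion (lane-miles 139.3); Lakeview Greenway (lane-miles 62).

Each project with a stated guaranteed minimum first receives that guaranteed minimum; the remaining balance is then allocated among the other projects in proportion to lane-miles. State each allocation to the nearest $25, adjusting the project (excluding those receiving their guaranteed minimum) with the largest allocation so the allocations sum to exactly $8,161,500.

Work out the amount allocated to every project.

Guaranteed amounts: Upper Reservoir $5,575,500. Balance $2,586,000.
Balance split over remaining lane-miles 201.3: Granite Pavilion 1,789,517.14 → $1,789,525; Lakeview Greenway 796,482.86 → $796,475.

Upper Reservoir: $5,575,500; Granite Pavilion: $1,789,525; Lakeview Greenway: $796,475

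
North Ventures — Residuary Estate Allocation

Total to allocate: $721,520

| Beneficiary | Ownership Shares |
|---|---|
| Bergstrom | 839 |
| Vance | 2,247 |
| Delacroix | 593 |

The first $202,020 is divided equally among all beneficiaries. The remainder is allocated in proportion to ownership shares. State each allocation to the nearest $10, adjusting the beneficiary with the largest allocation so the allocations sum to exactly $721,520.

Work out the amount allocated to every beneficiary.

Equal tier: $202,020 ÷ 3 = $67,340 apiece.
Remainder $519,500 by ownership shares (total 3,679): Bergstrom 118,472.55 → $118,470; Vance 317,291.79 → $317,290; Delacroix 83,735.66 → $83,740.
Totals: Bergstrom $67,340 + $118,470 = $185,810; Vance $67,340 + $317,290 = $384,630; Delacroix $67,340 + $83,740 = $151,080.

Bergstrom: $185,810; Vance: $384,630; Delacroix: $151,080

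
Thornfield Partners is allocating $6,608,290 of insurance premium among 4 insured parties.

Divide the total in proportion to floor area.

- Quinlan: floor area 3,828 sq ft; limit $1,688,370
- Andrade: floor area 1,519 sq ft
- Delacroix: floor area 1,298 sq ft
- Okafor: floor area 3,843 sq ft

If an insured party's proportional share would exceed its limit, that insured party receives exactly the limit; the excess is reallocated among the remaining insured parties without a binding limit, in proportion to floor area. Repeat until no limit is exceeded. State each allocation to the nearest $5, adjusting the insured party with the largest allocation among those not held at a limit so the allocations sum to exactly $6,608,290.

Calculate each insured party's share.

Total floor area = 10,488.
Proportional shares (ignoring caps): Quinlan 2,411,950.24; Andrade 957,093.11; Delacroix 817,845.20; Okafor 2,421,401.46.
Cap binds for Quinlan ($1,688,370); remaining pool $4,919,920 reallocated over remaining floor area 6,660.
Shares after redistribution: Andrade 1,122,125.90 → $1,122,125; Delacroix 958,867.29 → $958,865; Okafor 2,838,926.81 → $2,838,925.
Rounding difference +$5 applied to Okafor → $2,838,930.

Quinlan: $1,688,370 | Andrade: $1,122,125 | Delacroix: $958,865 | Okafor: $2,838,930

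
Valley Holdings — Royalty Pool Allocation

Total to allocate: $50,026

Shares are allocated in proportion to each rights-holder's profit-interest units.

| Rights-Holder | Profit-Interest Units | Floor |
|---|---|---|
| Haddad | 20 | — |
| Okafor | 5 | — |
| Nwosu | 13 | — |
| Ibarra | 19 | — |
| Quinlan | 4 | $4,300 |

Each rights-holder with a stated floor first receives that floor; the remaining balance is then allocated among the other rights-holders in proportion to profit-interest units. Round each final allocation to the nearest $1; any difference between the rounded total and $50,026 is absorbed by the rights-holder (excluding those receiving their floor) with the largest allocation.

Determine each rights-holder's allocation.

Haddad: $16,044 · Okafor: $4,011 · Nwosu: $10,429 · Ibarra: $15,242 · Quinlan: $4,300

Fund the minimums — Quinlan $4,300. Residual $45,726.
Residual split over remaining profit-interest units 57: Haddad 16,044.21 → $16,044; Okafor 4,011.05 → $4,011; Nwosu 10,428.74 → $10,429; Ibarra 15,242.00 → $15,242.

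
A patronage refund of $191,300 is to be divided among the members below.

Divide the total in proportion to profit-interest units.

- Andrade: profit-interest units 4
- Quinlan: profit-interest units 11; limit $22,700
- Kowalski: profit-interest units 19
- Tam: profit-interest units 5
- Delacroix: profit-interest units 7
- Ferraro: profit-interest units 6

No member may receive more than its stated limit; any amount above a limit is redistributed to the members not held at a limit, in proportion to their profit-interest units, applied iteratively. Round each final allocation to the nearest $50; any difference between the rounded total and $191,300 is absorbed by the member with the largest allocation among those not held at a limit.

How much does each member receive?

Profit-interest units total: 52.
Proportional shares (ignoring caps): Andrade 14,715.38; Quinlan 40,467.31; Kowalski 69,898.08; Tam 18,394.23; Delacroix 25,751.92; Ferraro 22,073.08.
Held at cap: Quinlan ($22,700); remaining pool $168,600 reallocated over remaining profit-interest units 41.
Shares after redistribution: Andrade 16,448.78 → $16,450; Kowalski 78,131.71 → $78,150; Tam 20,560.98 → $20,550; Delacroix 28,785.37 → $28,800; Ferraro 24,673.17 → $24,650.

Andrade: $16,450 · Quinlan: $22,700 · Kowalski: $78,150 · Tam: $20,550 · Delacroix: $28,800 · Ferraro: $24,650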